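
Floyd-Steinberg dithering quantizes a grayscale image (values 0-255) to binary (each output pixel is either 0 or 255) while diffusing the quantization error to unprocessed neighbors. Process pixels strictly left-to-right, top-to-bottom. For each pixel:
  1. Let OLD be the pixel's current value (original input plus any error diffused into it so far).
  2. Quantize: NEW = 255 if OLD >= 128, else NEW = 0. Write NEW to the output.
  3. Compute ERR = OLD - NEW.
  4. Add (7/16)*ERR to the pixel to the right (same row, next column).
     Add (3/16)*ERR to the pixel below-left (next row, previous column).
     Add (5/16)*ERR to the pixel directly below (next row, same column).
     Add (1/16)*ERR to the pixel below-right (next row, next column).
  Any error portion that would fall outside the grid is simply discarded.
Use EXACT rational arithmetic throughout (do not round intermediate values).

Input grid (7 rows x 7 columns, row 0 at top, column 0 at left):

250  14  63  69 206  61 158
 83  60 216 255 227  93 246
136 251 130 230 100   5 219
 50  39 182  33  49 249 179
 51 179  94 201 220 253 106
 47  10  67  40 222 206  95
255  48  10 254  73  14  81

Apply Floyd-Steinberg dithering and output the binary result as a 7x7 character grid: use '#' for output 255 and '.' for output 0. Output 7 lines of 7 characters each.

(0,0): OLD=250 → NEW=255, ERR=-5
(0,1): OLD=189/16 → NEW=0, ERR=189/16
(0,2): OLD=17451/256 → NEW=0, ERR=17451/256
(0,3): OLD=404781/4096 → NEW=0, ERR=404781/4096
(0,4): OLD=16333883/65536 → NEW=255, ERR=-377797/65536
(0,5): OLD=61318557/1048576 → NEW=0, ERR=61318557/1048576
(0,6): OLD=3080030027/16777216 → NEW=255, ERR=-1198160053/16777216
(1,0): OLD=21415/256 → NEW=0, ERR=21415/256
(1,1): OLD=230929/2048 → NEW=0, ERR=230929/2048
(1,2): OLD=20047589/65536 → NEW=255, ERR=3335909/65536
(1,3): OLD=81613697/262144 → NEW=255, ERR=14766977/262144
(1,4): OLD=4479259235/16777216 → NEW=255, ERR=201069155/16777216
(1,5): OLD=13793134931/134217728 → NEW=0, ERR=13793134931/134217728
(1,6): OLD=584755295101/2147483648 → NEW=255, ERR=37146964861/2147483648
(2,0): OLD=6005835/32768 → NEW=255, ERR=-2350005/32768
(2,1): OLD=282731113/1048576 → NEW=255, ERR=15344233/1048576
(2,2): OLD=2850759803/16777216 → NEW=255, ERR=-1427430277/16777216
(2,3): OLD=28965387875/134217728 → NEW=255, ERR=-5260132765/134217728
(2,4): OLD=117455149331/1073741824 → NEW=0, ERR=117455149331/1073741824
(2,5): OLD=3056799323377/34359738368 → NEW=0, ERR=3056799323377/34359738368
(2,6): OLD=148296918236327/549755813888 → NEW=255, ERR=8109185694887/549755813888
(3,0): OLD=508892699/16777216 → NEW=0, ERR=508892699/16777216
(3,1): OLD=4886638463/134217728 → NEW=0, ERR=4886638463/134217728
(3,2): OLD=177067472813/1073741824 → NEW=255, ERR=-96736692307/1073741824
(3,3): OLD=-14904140853/4294967296 → NEW=0, ERR=-14904140853/4294967296
(3,4): OLD=52720030867995/549755813888 → NEW=0, ERR=52720030867995/549755813888
(3,5): OLD=1444137959009025/4398046511104 → NEW=255, ERR=322636098677505/4398046511104
(3,6): OLD=15570095639732127/70368744177664 → NEW=255, ERR=-2373934125572193/70368744177664
(4,0): OLD=144537289397/2147483648 → NEW=0, ERR=144537289397/2147483648
(4,1): OLD=7037803382321/34359738368 → NEW=255, ERR=-1723929901519/34359738368
(4,2): OLD=25024946491775/549755813888 → NEW=0, ERR=25024946491775/549755813888
(4,3): OLD=1021140789451557/4398046511104 → NEW=255, ERR=-100361070879963/4398046511104
(4,4): OLD=8920021956722591/35184372088832 → NEW=255, ERR=-51992925929569/35184372088832
(4,5): OLD=309562024936757087/1125899906842624 → NEW=255, ERR=22457548691887967/1125899906842624
(4,6): OLD=1959409194063971913/18014398509481984 → NEW=0, ERR=1959409194063971913/18014398509481984
(5,0): OLD=32229716699939/549755813888 → NEW=0, ERR=32229716699939/549755813888
(5,1): OLD=143865470280545/4398046511104 → NEW=0, ERR=143865470280545/4398046511104
(5,2): OLD=3100507885751991/35184372088832 → NEW=0, ERR=3100507885751991/35184372088832
(5,3): OLD=20826364149801395/281474976710656 → NEW=0, ERR=20826364149801395/281474976710656
(5,4): OLD=4615696009081101841/18014398509481984 → NEW=255, ERR=22024389163195921/18014398509481984
(5,5): OLD=33588919655431002241/144115188075855872 → NEW=255, ERR=-3160453303912245119/144115188075855872
(5,6): OLD=278182846743035745903/2305843009213693952 → NEW=0, ERR=278182846743035745903/2305843009213693952
(6,0): OLD=19664814844143515/70368744177664 → NEW=255, ERR=1720785078839195/70368744177664
(6,1): OLD=100326379754868055/1125899906842624 → NEW=0, ERR=100326379754868055/1125899906842624
(6,2): OLD=1665255835288651045/18014398509481984 → NEW=0, ERR=1665255835288651045/18014398509481984
(6,3): OLD=46592638061243196923/144115188075855872 → NEW=255, ERR=9843265101899949563/144115188075855872
(6,4): OLD=29911513685673590145/288230376151711744 → NEW=0, ERR=29911513685673590145/288230376151711744
(6,5): OLD=2776084998190605199445/36893488147419103232 → NEW=0, ERR=2776084998190605199445/36893488147419103232
(6,6): OLD=88692107320030719106563/590295810358705651712 → NEW=255, ERR=-61833324321439222079997/590295810358705651712
Row 0: #...#.#
Row 1: ..###.#
Row 2: ####..#
Row 3: ..#..##
Row 4: .#.###.
Row 5: ....##.
Row 6: #..#..#

Answer: #...#.#
..###.#
####..#
..#..##
.#.###.
....##.
#..#..#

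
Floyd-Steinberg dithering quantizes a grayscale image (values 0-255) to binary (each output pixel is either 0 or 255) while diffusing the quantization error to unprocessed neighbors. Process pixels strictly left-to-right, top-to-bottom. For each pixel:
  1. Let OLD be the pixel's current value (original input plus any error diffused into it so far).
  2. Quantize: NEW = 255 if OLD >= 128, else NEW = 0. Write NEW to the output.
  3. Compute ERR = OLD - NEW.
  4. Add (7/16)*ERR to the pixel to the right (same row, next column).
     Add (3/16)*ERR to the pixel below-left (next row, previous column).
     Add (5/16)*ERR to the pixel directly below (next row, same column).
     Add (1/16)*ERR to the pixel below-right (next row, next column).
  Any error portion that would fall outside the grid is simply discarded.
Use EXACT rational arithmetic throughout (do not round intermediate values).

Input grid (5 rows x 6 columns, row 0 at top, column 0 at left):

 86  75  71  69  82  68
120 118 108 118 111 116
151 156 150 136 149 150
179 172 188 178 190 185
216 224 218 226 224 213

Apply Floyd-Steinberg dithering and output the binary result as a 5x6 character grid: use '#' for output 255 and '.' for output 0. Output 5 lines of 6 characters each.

(0,0): OLD=86 → NEW=0, ERR=86
(0,1): OLD=901/8 → NEW=0, ERR=901/8
(0,2): OLD=15395/128 → NEW=0, ERR=15395/128
(0,3): OLD=249077/2048 → NEW=0, ERR=249077/2048
(0,4): OLD=4430515/32768 → NEW=255, ERR=-3925325/32768
(0,5): OLD=8174309/524288 → NEW=0, ERR=8174309/524288
(1,0): OLD=21503/128 → NEW=255, ERR=-11137/128
(1,1): OLD=146489/1024 → NEW=255, ERR=-114631/1024
(1,2): OLD=4143597/32768 → NEW=0, ERR=4143597/32768
(1,3): OLD=25740617/131072 → NEW=255, ERR=-7682743/131072
(1,4): OLD=490279323/8388608 → NEW=0, ERR=490279323/8388608
(1,5): OLD=18650273229/134217728 → NEW=255, ERR=-15575247411/134217728
(2,0): OLD=1684611/16384 → NEW=0, ERR=1684611/16384
(2,1): OLD=96612241/524288 → NEW=255, ERR=-37081199/524288
(2,2): OLD=1179326579/8388608 → NEW=255, ERR=-959768461/8388608
(2,3): OLD=5804176411/67108864 → NEW=0, ERR=5804176411/67108864
(2,4): OLD=385863008081/2147483648 → NEW=255, ERR=-161745322159/2147483648
(2,5): OLD=2901235213895/34359738368 → NEW=0, ERR=2901235213895/34359738368
(3,0): OLD=1659854995/8388608 → NEW=255, ERR=-479240045/8388608
(3,1): OLD=7373744215/67108864 → NEW=0, ERR=7373744215/67108864
(3,2): OLD=113877534869/536870912 → NEW=255, ERR=-23024547691/536870912
(3,3): OLD=5669077627423/34359738368 → NEW=255, ERR=-3092655656417/34359738368
(3,4): OLD=40770416617599/274877906944 → NEW=255, ERR=-29323449653121/274877906944
(3,5): OLD=703720464301841/4398046511104 → NEW=255, ERR=-417781396029679/4398046511104
(4,0): OLD=234879864829/1073741824 → NEW=255, ERR=-38924300291/1073741824
(4,1): OLD=3966230120473/17179869184 → NEW=255, ERR=-414636521447/17179869184
(4,2): OLD=101171390935035/549755813888 → NEW=255, ERR=-39016341606405/549755813888
(4,3): OLD=1267872344506503/8796093022208 → NEW=255, ERR=-975131376156537/8796093022208
(4,4): OLD=16709117589777527/140737488355328 → NEW=0, ERR=16709117589777527/140737488355328
(4,5): OLD=514738553856253921/2251799813685248 → NEW=255, ERR=-59470398633484319/2251799813685248
Row 0: ....#.
Row 1: ##.#.#
Row 2: .##.#.
Row 3: #.####
Row 4: ####.#

Answer: ....#.
##.#.#
.##.#.
#.####
####.#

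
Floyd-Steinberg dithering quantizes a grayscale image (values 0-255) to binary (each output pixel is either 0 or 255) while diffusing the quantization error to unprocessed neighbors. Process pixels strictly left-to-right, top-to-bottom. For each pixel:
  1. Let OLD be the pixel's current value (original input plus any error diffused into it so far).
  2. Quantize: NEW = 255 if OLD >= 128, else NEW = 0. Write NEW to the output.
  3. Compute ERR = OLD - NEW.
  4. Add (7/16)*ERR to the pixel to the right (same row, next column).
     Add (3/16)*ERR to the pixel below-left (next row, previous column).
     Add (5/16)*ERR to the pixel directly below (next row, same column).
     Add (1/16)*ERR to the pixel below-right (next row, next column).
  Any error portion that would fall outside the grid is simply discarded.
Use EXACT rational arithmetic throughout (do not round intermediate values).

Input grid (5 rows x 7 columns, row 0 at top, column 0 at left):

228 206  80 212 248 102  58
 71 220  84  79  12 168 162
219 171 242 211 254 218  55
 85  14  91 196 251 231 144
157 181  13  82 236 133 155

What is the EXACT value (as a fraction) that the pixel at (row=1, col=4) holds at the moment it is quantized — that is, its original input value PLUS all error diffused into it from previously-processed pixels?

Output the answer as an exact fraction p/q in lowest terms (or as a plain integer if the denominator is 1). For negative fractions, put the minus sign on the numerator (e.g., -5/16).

Answer: 1202804141/16777216

Derivation:
(0,0): OLD=228 → NEW=255, ERR=-27
(0,1): OLD=3107/16 → NEW=255, ERR=-973/16
(0,2): OLD=13669/256 → NEW=0, ERR=13669/256
(0,3): OLD=964035/4096 → NEW=255, ERR=-80445/4096
(0,4): OLD=15689813/65536 → NEW=255, ERR=-1021867/65536
(0,5): OLD=99801683/1048576 → NEW=0, ERR=99801683/1048576
(0,6): OLD=1671690309/16777216 → NEW=0, ERR=1671690309/16777216
(1,0): OLD=13097/256 → NEW=0, ERR=13097/256
(1,1): OLD=474527/2048 → NEW=255, ERR=-47713/2048
(1,2): OLD=5440139/65536 → NEW=0, ERR=5440139/65536
(1,3): OLD=28729135/262144 → NEW=0, ERR=28729135/262144
(1,4): OLD=1202804141/16777216 → NEW=0, ERR=1202804141/16777216
Target (1,4): original=12, with diffused error = 1202804141/16777216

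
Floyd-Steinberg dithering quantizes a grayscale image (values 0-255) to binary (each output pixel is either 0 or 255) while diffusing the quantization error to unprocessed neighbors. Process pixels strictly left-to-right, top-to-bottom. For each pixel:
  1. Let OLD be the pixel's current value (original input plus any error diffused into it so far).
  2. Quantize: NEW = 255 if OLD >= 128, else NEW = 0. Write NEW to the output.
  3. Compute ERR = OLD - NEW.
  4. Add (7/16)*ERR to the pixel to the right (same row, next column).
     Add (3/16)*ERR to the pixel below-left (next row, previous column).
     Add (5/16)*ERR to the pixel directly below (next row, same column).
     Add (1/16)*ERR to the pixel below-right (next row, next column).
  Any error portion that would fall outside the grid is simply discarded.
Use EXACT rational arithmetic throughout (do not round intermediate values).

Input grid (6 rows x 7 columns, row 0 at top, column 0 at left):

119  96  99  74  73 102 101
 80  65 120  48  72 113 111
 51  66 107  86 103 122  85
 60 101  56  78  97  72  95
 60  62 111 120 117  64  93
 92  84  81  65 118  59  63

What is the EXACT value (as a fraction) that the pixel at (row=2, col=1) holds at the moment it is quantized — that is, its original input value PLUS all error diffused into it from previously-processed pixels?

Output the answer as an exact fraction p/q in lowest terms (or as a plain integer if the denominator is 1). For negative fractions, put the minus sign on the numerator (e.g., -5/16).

(0,0): OLD=119 → NEW=0, ERR=119
(0,1): OLD=2369/16 → NEW=255, ERR=-1711/16
(0,2): OLD=13367/256 → NEW=0, ERR=13367/256
(0,3): OLD=396673/4096 → NEW=0, ERR=396673/4096
(0,4): OLD=7560839/65536 → NEW=0, ERR=7560839/65536
(0,5): OLD=159880625/1048576 → NEW=255, ERR=-107506255/1048576
(0,6): OLD=941955031/16777216 → NEW=0, ERR=941955031/16777216
(1,0): OLD=24867/256 → NEW=0, ERR=24867/256
(1,1): OLD=186997/2048 → NEW=0, ERR=186997/2048
(1,2): OLD=12303641/65536 → NEW=255, ERR=-4408039/65536
(1,3): OLD=19328421/262144 → NEW=0, ERR=19328421/262144
(1,4): OLD=2133051983/16777216 → NEW=0, ERR=2133051983/16777216
(1,5): OLD=20712754943/134217728 → NEW=255, ERR=-13512765697/134217728
(1,6): OLD=167698725649/2147483648 → NEW=0, ERR=167698725649/2147483648
(2,0): OLD=3226839/32768 → NEW=0, ERR=3226839/32768
(2,1): OLD=137443117/1048576 → NEW=255, ERR=-129943763/1048576
Target (2,1): original=66, with diffused error = 137443117/1048576

Answer: 137443117/1048576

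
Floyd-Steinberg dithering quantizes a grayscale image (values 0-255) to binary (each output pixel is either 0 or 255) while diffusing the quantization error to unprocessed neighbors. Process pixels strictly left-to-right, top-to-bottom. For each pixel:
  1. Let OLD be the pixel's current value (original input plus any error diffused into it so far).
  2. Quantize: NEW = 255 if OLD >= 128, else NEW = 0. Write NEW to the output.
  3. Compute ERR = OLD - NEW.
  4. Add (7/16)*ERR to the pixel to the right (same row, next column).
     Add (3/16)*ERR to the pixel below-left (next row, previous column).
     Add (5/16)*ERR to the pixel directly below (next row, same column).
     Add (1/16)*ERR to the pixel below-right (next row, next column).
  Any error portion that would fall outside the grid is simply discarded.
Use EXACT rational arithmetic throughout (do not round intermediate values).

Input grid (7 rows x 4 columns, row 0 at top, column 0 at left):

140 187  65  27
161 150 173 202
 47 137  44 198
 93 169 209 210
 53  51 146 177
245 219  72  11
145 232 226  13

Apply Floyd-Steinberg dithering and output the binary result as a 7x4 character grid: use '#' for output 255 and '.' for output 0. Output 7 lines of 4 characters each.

(0,0): OLD=140 → NEW=255, ERR=-115
(0,1): OLD=2187/16 → NEW=255, ERR=-1893/16
(0,2): OLD=3389/256 → NEW=0, ERR=3389/256
(0,3): OLD=134315/4096 → NEW=0, ERR=134315/4096
(1,0): OLD=26337/256 → NEW=0, ERR=26337/256
(1,1): OLD=314023/2048 → NEW=255, ERR=-208217/2048
(1,2): OLD=8612147/65536 → NEW=255, ERR=-8099533/65536
(1,3): OLD=166728405/1048576 → NEW=255, ERR=-100658475/1048576
(2,0): OLD=1968925/32768 → NEW=0, ERR=1968925/32768
(2,1): OLD=120348815/1048576 → NEW=0, ERR=120348815/1048576
(2,2): OLD=65511755/2097152 → NEW=0, ERR=65511755/2097152
(2,3): OLD=5836590015/33554432 → NEW=255, ERR=-2719790145/33554432
(3,0): OLD=2236355533/16777216 → NEW=255, ERR=-2041834547/16777216
(3,1): OLD=43281027155/268435456 → NEW=255, ERR=-25170014125/268435456
(3,2): OLD=728919922349/4294967296 → NEW=255, ERR=-366296738131/4294967296
(3,3): OLD=10260515329083/68719476736 → NEW=255, ERR=-7262951238597/68719476736
(4,0): OLD=-11223539447/4294967296 → NEW=0, ERR=-11223539447/4294967296
(4,1): OLD=-104536225509/34359738368 → NEW=0, ERR=-104536225509/34359738368
(4,2): OLD=101529074115899/1099511627776 → NEW=0, ERR=101529074115899/1099511627776
(4,3): OLD=3149712384623629/17592186044416 → NEW=255, ERR=-1336295056702451/17592186044416
(5,0): OLD=133927624148153/549755813888 → NEW=255, ERR=-6260108393287/549755813888
(5,1): OLD=4050035426388911/17592186044416 → NEW=255, ERR=-435972014937169/17592186044416
(5,2): OLD=664822263447219/8796093022208 → NEW=0, ERR=664822263447219/8796093022208
(5,3): OLD=7346726334420411/281474976710656 → NEW=0, ERR=7346726334420411/281474976710656
(6,0): OLD=38504338235307693/281474976710656 → NEW=255, ERR=-33271780825909587/281474976710656
(6,1): OLD=837672648367184523/4503599627370496 → NEW=255, ERR=-310745256612291957/4503599627370496
(6,2): OLD=16052778478938814941/72057594037927936 → NEW=255, ERR=-2321908000732808739/72057594037927936
(6,3): OLD=13584657244977093643/1152921504606846976 → NEW=0, ERR=13584657244977093643/1152921504606846976
Row 0: ##..
Row 1: .###
Row 2: ...#
Row 3: ####
Row 4: ...#
Row 5: ##..
Row 6: ###.

Answer: ##..
.###
...#
####
...#
##..
###.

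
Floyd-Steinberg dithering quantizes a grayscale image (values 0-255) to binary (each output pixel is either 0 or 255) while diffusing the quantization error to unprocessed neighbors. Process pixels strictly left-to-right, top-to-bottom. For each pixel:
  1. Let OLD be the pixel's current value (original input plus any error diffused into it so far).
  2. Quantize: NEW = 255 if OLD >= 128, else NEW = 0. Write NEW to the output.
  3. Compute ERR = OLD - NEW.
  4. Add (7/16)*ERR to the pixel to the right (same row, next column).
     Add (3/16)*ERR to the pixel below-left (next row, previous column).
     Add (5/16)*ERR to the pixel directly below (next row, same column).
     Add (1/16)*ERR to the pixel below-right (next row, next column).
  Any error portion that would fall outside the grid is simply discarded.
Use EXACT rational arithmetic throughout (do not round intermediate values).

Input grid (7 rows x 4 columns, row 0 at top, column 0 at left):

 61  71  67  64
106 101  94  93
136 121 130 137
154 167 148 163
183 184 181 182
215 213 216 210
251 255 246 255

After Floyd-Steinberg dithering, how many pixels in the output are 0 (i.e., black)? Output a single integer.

Answer: 10

Derivation:
(0,0): OLD=61 → NEW=0, ERR=61
(0,1): OLD=1563/16 → NEW=0, ERR=1563/16
(0,2): OLD=28093/256 → NEW=0, ERR=28093/256
(0,3): OLD=458795/4096 → NEW=0, ERR=458795/4096
(1,0): OLD=36705/256 → NEW=255, ERR=-28575/256
(1,1): OLD=219303/2048 → NEW=0, ERR=219303/2048
(1,2): OLD=13254579/65536 → NEW=255, ERR=-3457101/65536
(1,3): OLD=117213269/1048576 → NEW=0, ERR=117213269/1048576
(2,0): OLD=3971357/32768 → NEW=0, ERR=3971357/32768
(2,1): OLD=199878671/1048576 → NEW=255, ERR=-67508209/1048576
(2,2): OLD=236979435/2097152 → NEW=0, ERR=236979435/2097152
(2,3): OLD=7317318687/33554432 → NEW=255, ERR=-1239061473/33554432
(3,0): OLD=3016583757/16777216 → NEW=255, ERR=-1261606323/16777216
(3,1): OLD=38317661395/268435456 → NEW=255, ERR=-30133379885/268435456
(3,2): OLD=529368762157/4294967296 → NEW=0, ERR=529368762157/4294967296
(3,3): OLD=14599190583227/68719476736 → NEW=255, ERR=-2924275984453/68719476736
(4,0): OLD=594650369673/4294967296 → NEW=255, ERR=-500566290807/4294967296
(4,1): OLD=3997442180379/34359738368 → NEW=0, ERR=3997442180379/34359738368
(4,2): OLD=280838322921403/1099511627776 → NEW=255, ERR=462857838523/1099511627776
(4,3): OLD=3106594189309325/17592186044416 → NEW=255, ERR=-1379413252016755/17592186044416
(5,0): OLD=110167174894777/549755813888 → NEW=255, ERR=-30020557646663/549755813888
(5,1): OLD=3839682172336943/17592186044416 → NEW=255, ERR=-646325268989137/17592186044416
(5,2): OLD=1694368667311355/8796093022208 → NEW=255, ERR=-548635053351685/8796093022208
(5,3): OLD=44539193827646763/281474976710656 → NEW=255, ERR=-27236925233570517/281474976710656
(6,0): OLD=63907954123941165/281474976710656 → NEW=255, ERR=-7868164937276115/281474976710656
(6,1): OLD=973595238262559499/4503599627370496 → NEW=255, ERR=-174822666716916981/4503599627370496
(6,2): OLD=13625072049658935901/72057594037927936 → NEW=255, ERR=-4749614430012687779/72057594037927936
(6,3): OLD=221390000008629899147/1152921504606846976 → NEW=255, ERR=-72604983666116079733/1152921504606846976
Output grid:
  Row 0: ....  (4 black, running=4)
  Row 1: #.#.  (2 black, running=6)
  Row 2: .#.#  (2 black, running=8)
  Row 3: ##.#  (1 black, running=9)
  Row 4: #.##  (1 black, running=10)
  Row 5: ####  (0 black, running=10)
  Row 6: ####  (0 black, running=10)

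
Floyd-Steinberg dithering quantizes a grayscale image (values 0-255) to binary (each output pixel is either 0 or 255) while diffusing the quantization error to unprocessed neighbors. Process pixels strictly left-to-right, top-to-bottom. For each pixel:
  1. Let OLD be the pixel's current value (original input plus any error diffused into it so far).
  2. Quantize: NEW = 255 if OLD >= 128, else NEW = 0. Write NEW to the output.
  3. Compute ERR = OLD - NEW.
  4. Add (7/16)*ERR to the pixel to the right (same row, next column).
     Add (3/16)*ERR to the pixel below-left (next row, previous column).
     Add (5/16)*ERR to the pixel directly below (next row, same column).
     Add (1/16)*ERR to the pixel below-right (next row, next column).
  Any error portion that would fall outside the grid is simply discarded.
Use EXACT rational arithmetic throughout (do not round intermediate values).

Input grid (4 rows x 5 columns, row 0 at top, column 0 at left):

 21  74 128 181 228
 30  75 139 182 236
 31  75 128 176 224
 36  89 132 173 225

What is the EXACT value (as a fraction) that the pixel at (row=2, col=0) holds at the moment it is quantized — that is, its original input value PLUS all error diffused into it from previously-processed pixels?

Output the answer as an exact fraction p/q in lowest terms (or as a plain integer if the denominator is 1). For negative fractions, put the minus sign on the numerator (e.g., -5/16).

(0,0): OLD=21 → NEW=0, ERR=21
(0,1): OLD=1331/16 → NEW=0, ERR=1331/16
(0,2): OLD=42085/256 → NEW=255, ERR=-23195/256
(0,3): OLD=579011/4096 → NEW=255, ERR=-465469/4096
(0,4): OLD=11683925/65536 → NEW=255, ERR=-5027755/65536
(1,0): OLD=13353/256 → NEW=0, ERR=13353/256
(1,1): OLD=221471/2048 → NEW=0, ERR=221471/2048
(1,2): OLD=9298827/65536 → NEW=255, ERR=-7412853/65536
(1,3): OLD=20173039/262144 → NEW=0, ERR=20173039/262144
(1,4): OLD=1000721901/4194304 → NEW=255, ERR=-68825619/4194304
(2,0): OLD=2214341/32768 → NEW=0, ERR=2214341/32768
Target (2,0): original=31, with diffused error = 2214341/32768

Answer: 2214341/32768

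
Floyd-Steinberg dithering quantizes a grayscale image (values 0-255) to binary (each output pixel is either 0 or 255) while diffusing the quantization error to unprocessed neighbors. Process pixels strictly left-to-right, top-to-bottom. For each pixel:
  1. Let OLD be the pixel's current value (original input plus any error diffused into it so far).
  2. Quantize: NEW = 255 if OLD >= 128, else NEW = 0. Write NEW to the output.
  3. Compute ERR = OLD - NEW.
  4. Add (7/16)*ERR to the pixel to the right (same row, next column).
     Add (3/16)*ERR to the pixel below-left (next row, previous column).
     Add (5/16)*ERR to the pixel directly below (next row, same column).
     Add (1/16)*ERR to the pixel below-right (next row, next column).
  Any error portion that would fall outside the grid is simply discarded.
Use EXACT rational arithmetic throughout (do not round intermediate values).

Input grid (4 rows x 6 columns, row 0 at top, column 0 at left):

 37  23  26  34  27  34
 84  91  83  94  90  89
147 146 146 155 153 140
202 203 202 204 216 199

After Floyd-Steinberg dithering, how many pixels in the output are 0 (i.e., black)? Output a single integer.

Answer: 12

Derivation:
(0,0): OLD=37 → NEW=0, ERR=37
(0,1): OLD=627/16 → NEW=0, ERR=627/16
(0,2): OLD=11045/256 → NEW=0, ERR=11045/256
(0,3): OLD=216579/4096 → NEW=0, ERR=216579/4096
(0,4): OLD=3285525/65536 → NEW=0, ERR=3285525/65536
(0,5): OLD=58650259/1048576 → NEW=0, ERR=58650259/1048576
(1,0): OLD=26345/256 → NEW=0, ERR=26345/256
(1,1): OLD=324959/2048 → NEW=255, ERR=-197281/2048
(1,2): OLD=4371403/65536 → NEW=0, ERR=4371403/65536
(1,3): OLD=39794095/262144 → NEW=255, ERR=-27052625/262144
(1,4): OLD=1246712941/16777216 → NEW=0, ERR=1246712941/16777216
(1,5): OLD=38150861291/268435456 → NEW=255, ERR=-30300179989/268435456
(2,0): OLD=5278853/32768 → NEW=255, ERR=-3076987/32768
(2,1): OLD=98307847/1048576 → NEW=0, ERR=98307847/1048576
(2,2): OLD=3061701333/16777216 → NEW=255, ERR=-1216488747/16777216
(2,3): OLD=14647226221/134217728 → NEW=0, ERR=14647226221/134217728
(2,4): OLD=843325770695/4294967296 → NEW=255, ERR=-251890889785/4294967296
(2,5): OLD=5752634628321/68719476736 → NEW=0, ERR=5752634628321/68719476736
(3,0): OLD=3191603253/16777216 → NEW=255, ERR=-1086586827/16777216
(3,1): OLD=24763016977/134217728 → NEW=255, ERR=-9462503663/134217728
(3,2): OLD=187709852227/1073741824 → NEW=255, ERR=-86094312893/1073741824
(3,3): OLD=12884594899913/68719476736 → NEW=255, ERR=-4638871667767/68719476736
(3,4): OLD=104814211226281/549755813888 → NEW=255, ERR=-35373521315159/549755813888
(3,5): OLD=1700671213453639/8796093022208 → NEW=255, ERR=-542332507209401/8796093022208
Output grid:
  Row 0: ......  (6 black, running=6)
  Row 1: .#.#.#  (3 black, running=9)
  Row 2: #.#.#.  (3 black, running=12)
  Row 3: ######  (0 black, running=12)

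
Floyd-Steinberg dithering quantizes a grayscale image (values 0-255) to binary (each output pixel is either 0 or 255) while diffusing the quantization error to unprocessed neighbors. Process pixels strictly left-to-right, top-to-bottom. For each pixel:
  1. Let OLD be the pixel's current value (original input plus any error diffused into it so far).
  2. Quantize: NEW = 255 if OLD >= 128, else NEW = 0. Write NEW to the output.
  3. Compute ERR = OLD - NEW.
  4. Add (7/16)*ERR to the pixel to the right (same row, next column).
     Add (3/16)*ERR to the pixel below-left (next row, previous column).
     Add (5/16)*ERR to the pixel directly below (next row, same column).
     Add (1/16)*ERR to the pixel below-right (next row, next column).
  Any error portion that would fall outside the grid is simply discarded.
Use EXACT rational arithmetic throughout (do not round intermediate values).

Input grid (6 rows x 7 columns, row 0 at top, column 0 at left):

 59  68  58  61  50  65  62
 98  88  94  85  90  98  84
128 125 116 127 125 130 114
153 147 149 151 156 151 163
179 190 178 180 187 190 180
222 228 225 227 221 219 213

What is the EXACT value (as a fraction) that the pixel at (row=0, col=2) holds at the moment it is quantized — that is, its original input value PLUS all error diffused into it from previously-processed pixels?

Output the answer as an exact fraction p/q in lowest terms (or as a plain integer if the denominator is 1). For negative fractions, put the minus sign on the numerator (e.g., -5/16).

Answer: 25355/256

Derivation:
(0,0): OLD=59 → NEW=0, ERR=59
(0,1): OLD=1501/16 → NEW=0, ERR=1501/16
(0,2): OLD=25355/256 → NEW=0, ERR=25355/256
Target (0,2): original=58, with diffused error = 25355/256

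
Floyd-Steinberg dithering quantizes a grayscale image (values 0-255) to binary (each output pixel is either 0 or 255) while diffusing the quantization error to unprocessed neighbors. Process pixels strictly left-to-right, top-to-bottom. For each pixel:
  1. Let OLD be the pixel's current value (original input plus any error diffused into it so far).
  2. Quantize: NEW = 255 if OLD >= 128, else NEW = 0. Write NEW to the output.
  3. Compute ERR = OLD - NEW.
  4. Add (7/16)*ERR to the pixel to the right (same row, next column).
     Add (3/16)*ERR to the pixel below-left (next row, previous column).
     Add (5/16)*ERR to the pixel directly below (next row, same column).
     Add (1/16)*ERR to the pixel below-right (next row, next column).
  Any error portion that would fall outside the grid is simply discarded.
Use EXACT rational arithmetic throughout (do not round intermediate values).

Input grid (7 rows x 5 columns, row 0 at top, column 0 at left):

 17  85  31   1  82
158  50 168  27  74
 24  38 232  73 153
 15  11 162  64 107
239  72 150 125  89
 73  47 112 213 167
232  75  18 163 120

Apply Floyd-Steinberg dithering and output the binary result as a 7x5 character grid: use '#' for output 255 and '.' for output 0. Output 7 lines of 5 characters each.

Answer: .....
#.#..
..#.#
..#.#
#.#..
..###
#..#.

Derivation:
(0,0): OLD=17 → NEW=0, ERR=17
(0,1): OLD=1479/16 → NEW=0, ERR=1479/16
(0,2): OLD=18289/256 → NEW=0, ERR=18289/256
(0,3): OLD=132119/4096 → NEW=0, ERR=132119/4096
(0,4): OLD=6298785/65536 → NEW=0, ERR=6298785/65536
(1,0): OLD=46245/256 → NEW=255, ERR=-19035/256
(1,1): OLD=124547/2048 → NEW=0, ERR=124547/2048
(1,2): OLD=14991807/65536 → NEW=255, ERR=-1719873/65536
(1,3): OLD=12605075/262144 → NEW=0, ERR=12605075/262144
(1,4): OLD=533045337/4194304 → NEW=0, ERR=533045337/4194304
(2,0): OLD=398673/32768 → NEW=0, ERR=398673/32768
(2,1): OLD=55322251/1048576 → NEW=0, ERR=55322251/1048576
(2,2): OLD=4357008993/16777216 → NEW=255, ERR=78818913/16777216
(2,3): OLD=30137401235/268435456 → NEW=0, ERR=30137401235/268435456
(2,4): OLD=1051573909573/4294967296 → NEW=255, ERR=-43642750907/4294967296
(3,0): OLD=481412673/16777216 → NEW=0, ERR=481412673/16777216
(3,1): OLD=5594518061/134217728 → NEW=0, ERR=5594518061/134217728
(3,2): OLD=884988167807/4294967296 → NEW=255, ERR=-210228492673/4294967296
(3,3): OLD=653336068775/8589934592 → NEW=0, ERR=653336068775/8589934592
(3,4): OLD=19807289833379/137438953472 → NEW=255, ERR=-15239643301981/137438953472
(4,0): OLD=549288652975/2147483648 → NEW=255, ERR=1680322735/2147483648
(4,1): OLD=5359005899311/68719476736 → NEW=0, ERR=5359005899311/68719476736
(4,2): OLD=204165964945569/1099511627776 → NEW=255, ERR=-76209500137311/1099511627776
(4,3): OLD=1664121905234991/17592186044416 → NEW=0, ERR=1664121905234991/17592186044416
(4,4): OLD=28284786819476681/281474976710656 → NEW=0, ERR=28284786819476681/281474976710656
(5,0): OLD=96610218163181/1099511627776 → NEW=0, ERR=96610218163181/1099511627776
(5,1): OLD=852028284001543/8796093022208 → NEW=0, ERR=852028284001543/8796093022208
(5,2): OLD=43721104582558783/281474976710656 → NEW=255, ERR=-28055014478658497/281474976710656
(5,3): OLD=240339025030345969/1125899906842624 → NEW=255, ERR=-46765451214523151/1125899906842624
(5,4): OLD=3353245930906402315/18014398509481984 → NEW=255, ERR=-1240425689011503605/18014398509481984
(6,0): OLD=39071590876967965/140737488355328 → NEW=255, ERR=3183531346359325/140737488355328
(6,1): OLD=459231108755863475/4503599627370496 → NEW=0, ERR=459231108755863475/4503599627370496
(6,2): OLD=2142306362515579617/72057594037927936 → NEW=0, ERR=2142306362515579617/72057594037927936
(6,3): OLD=165890213425203087595/1152921504606846976 → NEW=255, ERR=-128104770249542891285/1152921504606846976
(6,4): OLD=872051854570993094701/18446744073709551616 → NEW=0, ERR=872051854570993094701/18446744073709551616
Row 0: .....
Row 1: #.#..
Row 2: ..#.#
Row 3: ..#.#
Row 4: #.#..
Row 5: ..###
Row 6: #..#.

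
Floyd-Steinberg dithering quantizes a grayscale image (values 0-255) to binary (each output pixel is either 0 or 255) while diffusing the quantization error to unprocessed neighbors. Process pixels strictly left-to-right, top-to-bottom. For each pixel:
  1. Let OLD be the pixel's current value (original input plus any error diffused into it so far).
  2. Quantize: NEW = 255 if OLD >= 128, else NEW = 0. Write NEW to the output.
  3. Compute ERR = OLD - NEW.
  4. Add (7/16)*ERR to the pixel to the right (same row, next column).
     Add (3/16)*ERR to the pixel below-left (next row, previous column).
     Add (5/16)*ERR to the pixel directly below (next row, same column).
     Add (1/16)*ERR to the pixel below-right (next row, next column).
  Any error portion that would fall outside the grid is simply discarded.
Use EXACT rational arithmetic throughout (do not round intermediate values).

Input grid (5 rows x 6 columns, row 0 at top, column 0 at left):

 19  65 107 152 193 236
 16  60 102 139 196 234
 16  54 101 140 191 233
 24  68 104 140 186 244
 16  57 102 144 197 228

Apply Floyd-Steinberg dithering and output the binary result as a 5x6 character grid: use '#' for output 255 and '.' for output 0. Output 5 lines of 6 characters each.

Answer: ..#.##
...###
..#.##
..#.##
..#.##

Derivation:
(0,0): OLD=19 → NEW=0, ERR=19
(0,1): OLD=1173/16 → NEW=0, ERR=1173/16
(0,2): OLD=35603/256 → NEW=255, ERR=-29677/256
(0,3): OLD=414853/4096 → NEW=0, ERR=414853/4096
(0,4): OLD=15552419/65536 → NEW=255, ERR=-1159261/65536
(0,5): OLD=239349109/1048576 → NEW=255, ERR=-28037771/1048576
(1,0): OLD=9135/256 → NEW=0, ERR=9135/256
(1,1): OLD=159689/2048 → NEW=0, ERR=159689/2048
(1,2): OLD=8091005/65536 → NEW=0, ERR=8091005/65536
(1,3): OLD=56125561/262144 → NEW=255, ERR=-10721159/262144
(1,4): OLD=2917490059/16777216 → NEW=255, ERR=-1360700021/16777216
(1,5): OLD=50749204061/268435456 → NEW=255, ERR=-17701837219/268435456
(2,0): OLD=1368755/32768 → NEW=0, ERR=1368755/32768
(2,1): OLD=127947489/1048576 → NEW=0, ERR=127947489/1048576
(2,2): OLD=3190518499/16777216 → NEW=255, ERR=-1087671581/16777216
(2,3): OLD=12262844555/134217728 → NEW=0, ERR=12262844555/134217728
(2,4): OLD=819078597153/4294967296 → NEW=255, ERR=-276138063327/4294967296
(2,5): OLD=12314185453303/68719476736 → NEW=255, ERR=-5209281114377/68719476736
(3,0): OLD=1005496451/16777216 → NEW=0, ERR=1005496451/16777216
(3,1): OLD=16482836551/134217728 → NEW=0, ERR=16482836551/134217728
(3,2): OLD=174188552133/1073741824 → NEW=255, ERR=-99615612987/1073741824
(3,3): OLD=7686686593487/68719476736 → NEW=0, ERR=7686686593487/68719476736
(3,4): OLD=113437828461807/549755813888 → NEW=255, ERR=-26749904079633/549755813888
(3,5): OLD=1715280452180385/8796093022208 → NEW=255, ERR=-527723268482655/8796093022208
(4,0): OLD=124028106061/2147483648 → NEW=0, ERR=124028106061/2147483648
(4,1): OLD=3676338621289/34359738368 → NEW=0, ERR=3676338621289/34359738368
(4,2): OLD=163241202669931/1099511627776 → NEW=255, ERR=-117134262412949/1099511627776
(4,3): OLD=2065764068807735/17592186044416 → NEW=0, ERR=2065764068807735/17592186044416
(4,4): OLD=64432386397948839/281474976710656 → NEW=255, ERR=-7343732663268441/281474976710656
(4,5): OLD=877282912551597105/4503599627370496 → NEW=255, ERR=-271134992427879375/4503599627370496
Row 0: ..#.##
Row 1: ...###
Row 2: ..#.##
Row 3: ..#.##
Row 4: ..#.##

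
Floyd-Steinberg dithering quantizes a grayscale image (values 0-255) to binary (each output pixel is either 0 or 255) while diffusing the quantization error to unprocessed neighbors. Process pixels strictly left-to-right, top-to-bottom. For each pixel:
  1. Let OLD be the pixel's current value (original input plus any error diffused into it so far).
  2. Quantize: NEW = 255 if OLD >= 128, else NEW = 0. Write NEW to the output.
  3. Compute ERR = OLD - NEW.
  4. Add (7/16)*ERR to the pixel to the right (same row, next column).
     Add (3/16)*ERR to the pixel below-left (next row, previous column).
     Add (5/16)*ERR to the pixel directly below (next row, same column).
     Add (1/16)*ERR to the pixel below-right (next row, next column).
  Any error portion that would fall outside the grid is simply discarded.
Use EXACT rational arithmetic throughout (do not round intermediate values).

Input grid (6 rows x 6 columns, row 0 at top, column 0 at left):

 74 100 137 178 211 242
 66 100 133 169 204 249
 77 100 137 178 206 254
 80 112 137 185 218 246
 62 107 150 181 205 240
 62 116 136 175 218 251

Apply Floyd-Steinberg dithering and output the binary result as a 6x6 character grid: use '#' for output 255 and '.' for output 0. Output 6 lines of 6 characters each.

Answer: .#.###
..#.##
.#.###
.#.###
.##.##
..####

Derivation:
(0,0): OLD=74 → NEW=0, ERR=74
(0,1): OLD=1059/8 → NEW=255, ERR=-981/8
(0,2): OLD=10669/128 → NEW=0, ERR=10669/128
(0,3): OLD=439227/2048 → NEW=255, ERR=-83013/2048
(0,4): OLD=6332957/32768 → NEW=255, ERR=-2022883/32768
(0,5): OLD=112717515/524288 → NEW=255, ERR=-20975925/524288
(1,0): OLD=8465/128 → NEW=0, ERR=8465/128
(1,1): OLD=113527/1024 → NEW=0, ERR=113527/1024
(1,2): OLD=6300867/32768 → NEW=255, ERR=-2054973/32768
(1,3): OLD=16060359/131072 → NEW=0, ERR=16060359/131072
(1,4): OLD=1914956341/8388608 → NEW=255, ERR=-224138699/8388608
(1,5): OLD=29655311331/134217728 → NEW=255, ERR=-4570209309/134217728
(2,0): OLD=1940749/16384 → NEW=0, ERR=1940749/16384
(2,1): OLD=93765727/524288 → NEW=255, ERR=-39927713/524288
(2,2): OLD=956197597/8388608 → NEW=0, ERR=956197597/8388608
(2,3): OLD=17262482229/67108864 → NEW=255, ERR=149721909/67108864
(2,4): OLD=429281821983/2147483648 → NEW=255, ERR=-118326508257/2147483648
(2,5): OLD=7476091736009/34359738368 → NEW=255, ERR=-1285641547831/34359738368
(3,0): OLD=861825341/8388608 → NEW=0, ERR=861825341/8388608
(3,1): OLD=10866601081/67108864 → NEW=255, ERR=-6246159239/67108864
(3,2): OLD=68482918779/536870912 → NEW=0, ERR=68482918779/536870912
(3,3): OLD=8187835889393/34359738368 → NEW=255, ERR=-573897394447/34359738368
(3,4): OLD=51291548989905/274877906944 → NEW=255, ERR=-18802317280815/274877906944
(3,5): OLD=883731765795743/4398046511104 → NEW=255, ERR=-237770094535777/4398046511104
(4,0): OLD=82306529011/1073741824 → NEW=0, ERR=82306529011/1073741824
(4,1): OLD=2435910122967/17179869184 → NEW=255, ERR=-1944956518953/17179869184
(4,2): OLD=72228789113429/549755813888 → NEW=255, ERR=-67958943428011/549755813888
(4,3): OLD=1027781046612617/8796093022208 → NEW=0, ERR=1027781046612617/8796093022208
(4,4): OLD=31463743374007065/140737488355328 → NEW=255, ERR=-4424316156601575/140737488355328
(4,5): OLD=461791740614746895/2251799813685248 → NEW=255, ERR=-112417211874991345/2251799813685248
(5,0): OLD=17792082994549/274877906944 → NEW=0, ERR=17792082994549/274877906944
(5,1): OLD=796507022036933/8796093022208 → NEW=0, ERR=796507022036933/8796093022208
(5,2): OLD=10683328749238087/70368744177664 → NEW=255, ERR=-7260701016066233/70368744177664
(5,3): OLD=343967198911624957/2251799813685248 → NEW=255, ERR=-230241753578113283/2251799813685248
(5,4): OLD=726812561858385245/4503599627370496 → NEW=255, ERR=-421605343121091235/4503599627370496
(5,5): OLD=13869468465911109441/72057594037927936 → NEW=255, ERR=-4505218013760514239/72057594037927936
Row 0: .#.###
Row 1: ..#.##
Row 2: .#.###
Row 3: .#.###
Row 4: .##.##
Row 5: ..####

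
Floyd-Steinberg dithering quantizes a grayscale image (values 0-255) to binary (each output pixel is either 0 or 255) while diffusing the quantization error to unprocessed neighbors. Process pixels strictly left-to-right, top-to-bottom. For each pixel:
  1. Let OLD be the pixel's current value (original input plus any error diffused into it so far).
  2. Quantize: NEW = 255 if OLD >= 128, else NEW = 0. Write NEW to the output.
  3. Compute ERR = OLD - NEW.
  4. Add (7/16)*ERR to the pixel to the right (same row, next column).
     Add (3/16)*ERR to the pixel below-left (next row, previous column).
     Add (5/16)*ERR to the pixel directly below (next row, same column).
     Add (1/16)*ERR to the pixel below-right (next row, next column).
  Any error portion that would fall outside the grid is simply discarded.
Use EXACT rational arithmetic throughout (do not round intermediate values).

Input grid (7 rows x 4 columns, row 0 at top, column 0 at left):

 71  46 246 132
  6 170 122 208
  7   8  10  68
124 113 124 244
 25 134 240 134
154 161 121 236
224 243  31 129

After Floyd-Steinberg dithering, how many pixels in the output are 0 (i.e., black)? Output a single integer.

Answer: 14

Derivation:
(0,0): OLD=71 → NEW=0, ERR=71
(0,1): OLD=1233/16 → NEW=0, ERR=1233/16
(0,2): OLD=71607/256 → NEW=255, ERR=6327/256
(0,3): OLD=584961/4096 → NEW=255, ERR=-459519/4096
(1,0): OLD=10915/256 → NEW=0, ERR=10915/256
(1,1): OLD=454261/2048 → NEW=255, ERR=-67979/2048
(1,2): OLD=6486937/65536 → NEW=0, ERR=6486937/65536
(1,3): OLD=228370559/1048576 → NEW=255, ERR=-39016321/1048576
(2,0): OLD=462039/32768 → NEW=0, ERR=462039/32768
(2,1): OLD=26235565/1048576 → NEW=0, ERR=26235565/1048576
(2,2): OLD=89815233/2097152 → NEW=0, ERR=89815233/2097152
(2,3): OLD=2727826781/33554432 → NEW=0, ERR=2727826781/33554432
(3,0): OLD=2233007719/16777216 → NEW=255, ERR=-2045182361/16777216
(3,1): OLD=20507904761/268435456 → NEW=0, ERR=20507904761/268435456
(3,2): OLD=805797174535/4294967296 → NEW=255, ERR=-289419485945/4294967296
(3,3): OLD=16671366658993/68719476736 → NEW=255, ERR=-852099908687/68719476736
(4,0): OLD=5283307803/4294967296 → NEW=0, ERR=5283307803/4294967296
(4,1): OLD=4747100137937/34359738368 → NEW=255, ERR=-4014633145903/34359738368
(4,2): OLD=187218091640753/1099511627776 → NEW=255, ERR=-93157373442127/1099511627776
(4,3): OLD=1562991934759975/17592186044416 → NEW=0, ERR=1562991934759975/17592186044416
(5,0): OLD=72829828213163/549755813888 → NEW=255, ERR=-67357904328277/549755813888
(5,1): OLD=968870395681805/17592186044416 → NEW=0, ERR=968870395681805/17592186044416
(5,2): OLD=1125670584686545/8796093022208 → NEW=0, ERR=1125670584686545/8796093022208
(5,3): OLD=88511924388052289/281474976710656 → NEW=255, ERR=16735805326835009/281474976710656
(6,0): OLD=55179741277708039/281474976710656 → NEW=255, ERR=-16596377783509241/281474976710656
(6,1): OLD=1129286825734840737/4503599627370496 → NEW=255, ERR=-19131079244635743/4503599627370496
(6,2): OLD=6032934034243493527/72057594037927936 → NEW=0, ERR=6032934034243493527/72057594037927936
(6,3): OLD=221600736582088702753/1152921504606846976 → NEW=255, ERR=-72394247092657276127/1152921504606846976
Output grid:
  Row 0: ..##  (2 black, running=2)
  Row 1: .#.#  (2 black, running=4)
  Row 2: ....  (4 black, running=8)
  Row 3: #.##  (1 black, running=9)
  Row 4: .##.  (2 black, running=11)
  Row 5: #..#  (2 black, running=13)
  Row 6: ##.#  (1 black, running=14)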